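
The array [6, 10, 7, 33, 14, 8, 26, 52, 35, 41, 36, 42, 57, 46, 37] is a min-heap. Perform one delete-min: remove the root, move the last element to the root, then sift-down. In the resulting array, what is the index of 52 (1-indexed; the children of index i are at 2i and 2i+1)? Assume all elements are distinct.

8

remove root 6; move last element 37 to root → [37, 10, 7, 33, 14, 8, 26, 52, 35, 41, 36, 42, 57, 46]
37 vs smaller child 7 at index 3, swap → [7, 10, 37, 33, 14, 8, 26, 52, 35, 41, 36, 42, 57, 46]
37 vs smaller child 8 at index 6, swap → [7, 10, 8, 33, 14, 37, 26, 52, 35, 41, 36, 42, 57, 46]
resulting array: [7, 10, 8, 33, 14, 37, 26, 52, 35, 41, 36, 42, 57, 46]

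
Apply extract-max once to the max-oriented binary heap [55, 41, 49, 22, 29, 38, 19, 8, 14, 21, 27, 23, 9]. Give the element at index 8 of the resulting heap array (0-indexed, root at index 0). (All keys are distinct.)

14

remove root 55; move last element 9 to root → [9, 41, 49, 22, 29, 38, 19, 8, 14, 21, 27, 23]
9 vs larger child 49 at index 2, swap → [49, 41, 9, 22, 29, 38, 19, 8, 14, 21, 27, 23]
9 vs larger child 38 at index 5, swap → [49, 41, 38, 22, 29, 9, 19, 8, 14, 21, 27, 23]
9 vs only child 23 at index 11, swap → [49, 41, 38, 22, 29, 23, 19, 8, 14, 21, 27, 9]
resulting array: [49, 41, 38, 22, 29, 23, 19, 8, 14, 21, 27, 9]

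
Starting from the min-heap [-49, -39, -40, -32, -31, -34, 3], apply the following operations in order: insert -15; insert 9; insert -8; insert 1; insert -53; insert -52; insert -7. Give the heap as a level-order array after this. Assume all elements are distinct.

insert -15:
  append -15 at index 7 → [-49, -39, -40, -32, -31, -34, 3, -15] (no swap needed)
insert 9:
  append 9 at index 8 → [-49, -39, -40, -32, -31, -34, 3, -15, 9] (no swap needed)
insert -8:
  append -8 at index 9 → [-49, -39, -40, -32, -31, -34, 3, -15, 9, -8] (no swap needed)
insert 1:
  append 1 at index 10 → [-49, -39, -40, -32, -31, -34, 3, -15, 9, -8, 1] (no swap needed)
insert -53:
  append -53 at index 11 → [-49, -39, -40, -32, -31, -34, 3, -15, 9, -8, 1, -53]
  -53 < parent -34 at index 5, swap → [-49, -39, -40, -32, -31, -53, 3, -15, 9, -8, 1, -34]
  -53 < parent -40 at index 2, swap → [-49, -39, -53, -32, -31, -40, 3, -15, 9, -8, 1, -34]
  -53 < parent -49 at index 0, swap → [-53, -39, -49, -32, -31, -40, 3, -15, 9, -8, 1, -34]
insert -52:
  append -52 at index 12 → [-53, -39, -49, -32, -31, -40, 3, -15, 9, -8, 1, -34, -52]
  -52 < parent -40 at index 5, swap → [-53, -39, -49, -32, -31, -52, 3, -15, 9, -8, 1, -34, -40]
  -52 < parent -49 at index 2, swap → [-53, -39, -52, -32, -31, -49, 3, -15, 9, -8, 1, -34, -40]
insert -7:
  append -7 at index 13 → [-53, -39, -52, -32, -31, -49, 3, -15, 9, -8, 1, -34, -40, -7]
  -7 < parent 3 at index 6, swap → [-53, -39, -52, -32, -31, -49, -7, -15, 9, -8, 1, -34, -40, 3]

[-53, -39, -52, -32, -31, -49, -7, -15, 9, -8, 1, -34, -40, 3]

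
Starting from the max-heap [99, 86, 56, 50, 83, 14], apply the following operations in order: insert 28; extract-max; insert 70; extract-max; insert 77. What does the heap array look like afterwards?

insert 28:
  append 28 at index 6 → [99, 86, 56, 50, 83, 14, 28] (no swap needed)
extract-max → returns 99:
  remove root 99; move last element 28 to root → [28, 86, 56, 50, 83, 14]
  28 vs larger child 86 at index 1, swap → [86, 28, 56, 50, 83, 14]
  28 vs larger child 83 at index 4, swap → [86, 83, 56, 50, 28, 14]
insert 70:
  append 70 at index 6 → [86, 83, 56, 50, 28, 14, 70]
  70 > parent 56 at index 2, swap → [86, 83, 70, 50, 28, 14, 56]
extract-max → returns 86:
  remove root 86; move last element 56 to root → [56, 83, 70, 50, 28, 14]
  56 vs larger child 83 at index 1, swap → [83, 56, 70, 50, 28, 14]
insert 77:
  append 77 at index 6 → [83, 56, 70, 50, 28, 14, 77]
  77 > parent 70 at index 2, swap → [83, 56, 77, 50, 28, 14, 70]

[83, 56, 77, 50, 28, 14, 70]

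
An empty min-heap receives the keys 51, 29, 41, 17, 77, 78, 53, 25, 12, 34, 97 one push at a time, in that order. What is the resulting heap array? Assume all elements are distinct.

[12, 17, 41, 25, 34, 78, 53, 51, 29, 77, 97]

Insert 51:
  append 51 at index 0 → [51] (no swap needed)
Insert 29:
  append 29 at index 1 → [51, 29]
  29 < parent 51 at index 0, swap → [29, 51]
Insert 41:
  append 41 at index 2 → [29, 51, 41] (no swap needed)
Insert 17:
  append 17 at index 3 → [29, 51, 41, 17]
  17 < parent 51 at index 1, swap → [29, 17, 41, 51]
  17 < parent 29 at index 0, swap → [17, 29, 41, 51]
Insert 77:
  append 77 at index 4 → [17, 29, 41, 51, 77] (no swap needed)
Insert 78:
  append 78 at index 5 → [17, 29, 41, 51, 77, 78] (no swap needed)
Insert 53:
  append 53 at index 6 → [17, 29, 41, 51, 77, 78, 53] (no swap needed)
Insert 25:
  append 25 at index 7 → [17, 29, 41, 51, 77, 78, 53, 25]
  25 < parent 51 at index 3, swap → [17, 29, 41, 25, 77, 78, 53, 51]
  25 < parent 29 at index 1, swap → [17, 25, 41, 29, 77, 78, 53, 51]
Insert 12:
  append 12 at index 8 → [17, 25, 41, 29, 77, 78, 53, 51, 12]
  12 < parent 29 at index 3, swap → [17, 25, 41, 12, 77, 78, 53, 51, 29]
  12 < parent 25 at index 1, swap → [17, 12, 41, 25, 77, 78, 53, 51, 29]
  12 < parent 17 at index 0, swap → [12, 17, 41, 25, 77, 78, 53, 51, 29]
Insert 34:
  append 34 at index 9 → [12, 17, 41, 25, 77, 78, 53, 51, 29, 34]
  34 < parent 77 at index 4, swap → [12, 17, 41, 25, 34, 78, 53, 51, 29, 77]
Insert 97:
  append 97 at index 10 → [12, 17, 41, 25, 34, 78, 53, 51, 29, 77, 97] (no swap needed)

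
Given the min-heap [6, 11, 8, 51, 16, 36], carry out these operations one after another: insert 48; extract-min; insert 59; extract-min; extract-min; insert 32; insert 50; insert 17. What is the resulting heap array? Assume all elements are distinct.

insert 48:
  append 48 at index 6 → [6, 11, 8, 51, 16, 36, 48] (no swap needed)
extract-min → returns 6:
  remove root 6; move last element 48 to root → [48, 11, 8, 51, 16, 36]
  48 vs smaller child 8 at index 2, swap → [8, 11, 48, 51, 16, 36]
  48 vs only child 36 at index 5, swap → [8, 11, 36, 51, 16, 48]
insert 59:
  append 59 at index 6 → [8, 11, 36, 51, 16, 48, 59] (no swap needed)
extract-min → returns 8:
  remove root 8; move last element 59 to root → [59, 11, 36, 51, 16, 48]
  59 vs smaller child 11 at index 1, swap → [11, 59, 36, 51, 16, 48]
  59 vs smaller child 16 at index 4, swap → [11, 16, 36, 51, 59, 48]
extract-min → returns 11:
  remove root 11; move last element 48 to root → [48, 16, 36, 51, 59]
  48 vs smaller child 16 at index 1, swap → [16, 48, 36, 51, 59]
insert 32:
  append 32 at index 5 → [16, 48, 36, 51, 59, 32]
  32 < parent 36 at index 2, swap → [16, 48, 32, 51, 59, 36]
insert 50:
  append 50 at index 6 → [16, 48, 32, 51, 59, 36, 50] (no swap needed)
insert 17:
  append 17 at index 7 → [16, 48, 32, 51, 59, 36, 50, 17]
  17 < parent 51 at index 3, swap → [16, 48, 32, 17, 59, 36, 50, 51]
  17 < parent 48 at index 1, swap → [16, 17, 32, 48, 59, 36, 50, 51]

[16, 17, 32, 48, 59, 36, 50, 51]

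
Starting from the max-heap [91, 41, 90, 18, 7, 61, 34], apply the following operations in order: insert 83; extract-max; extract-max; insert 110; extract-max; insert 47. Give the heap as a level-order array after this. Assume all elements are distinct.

[83, 41, 61, 34, 7, 18, 47]

insert 83:
  append 83 at index 7 → [91, 41, 90, 18, 7, 61, 34, 83]
  83 > parent 18 at index 3, swap → [91, 41, 90, 83, 7, 61, 34, 18]
  83 > parent 41 at index 1, swap → [91, 83, 90, 41, 7, 61, 34, 18]
extract-max → returns 91:
  remove root 91; move last element 18 to root → [18, 83, 90, 41, 7, 61, 34]
  18 vs larger child 90 at index 2, swap → [90, 83, 18, 41, 7, 61, 34]
  18 vs larger child 61 at index 5, swap → [90, 83, 61, 41, 7, 18, 34]
extract-max → returns 90:
  remove root 90; move last element 34 to root → [34, 83, 61, 41, 7, 18]
  34 vs larger child 83 at index 1, swap → [83, 34, 61, 41, 7, 18]
  34 vs larger child 41 at index 3, swap → [83, 41, 61, 34, 7, 18]
insert 110:
  append 110 at index 6 → [83, 41, 61, 34, 7, 18, 110]
  110 > parent 61 at index 2, swap → [83, 41, 110, 34, 7, 18, 61]
  110 > parent 83 at index 0, swap → [110, 41, 83, 34, 7, 18, 61]
extract-max → returns 110:
  remove root 110; move last element 61 to root → [61, 41, 83, 34, 7, 18]
  61 vs larger child 83 at index 2, swap → [83, 41, 61, 34, 7, 18]
insert 47:
  append 47 at index 6 → [83, 41, 61, 34, 7, 18, 47] (no swap needed)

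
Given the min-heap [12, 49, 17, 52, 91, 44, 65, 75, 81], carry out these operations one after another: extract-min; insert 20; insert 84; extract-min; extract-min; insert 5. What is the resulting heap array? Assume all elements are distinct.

extract-min → returns 12:
  remove root 12; move last element 81 to root → [81, 49, 17, 52, 91, 44, 65, 75]
  81 vs smaller child 17 at index 2, swap → [17, 49, 81, 52, 91, 44, 65, 75]
  81 vs smaller child 44 at index 5, swap → [17, 49, 44, 52, 91, 81, 65, 75]
insert 20:
  append 20 at index 8 → [17, 49, 44, 52, 91, 81, 65, 75, 20]
  20 < parent 52 at index 3, swap → [17, 49, 44, 20, 91, 81, 65, 75, 52]
  20 < parent 49 at index 1, swap → [17, 20, 44, 49, 91, 81, 65, 75, 52]
insert 84:
  append 84 at index 9 → [17, 20, 44, 49, 91, 81, 65, 75, 52, 84]
  84 < parent 91 at index 4, swap → [17, 20, 44, 49, 84, 81, 65, 75, 52, 91]
extract-min → returns 17:
  remove root 17; move last element 91 to root → [91, 20, 44, 49, 84, 81, 65, 75, 52]
  91 vs smaller child 20 at index 1, swap → [20, 91, 44, 49, 84, 81, 65, 75, 52]
  91 vs smaller child 49 at index 3, swap → [20, 49, 44, 91, 84, 81, 65, 75, 52]
  91 vs smaller child 52 at index 8, swap → [20, 49, 44, 52, 84, 81, 65, 75, 91]
extract-min → returns 20:
  remove root 20; move last element 91 to root → [91, 49, 44, 52, 84, 81, 65, 75]
  91 vs smaller child 44 at index 2, swap → [44, 49, 91, 52, 84, 81, 65, 75]
  91 vs smaller child 65 at index 6, swap → [44, 49, 65, 52, 84, 81, 91, 75]
insert 5:
  append 5 at index 8 → [44, 49, 65, 52, 84, 81, 91, 75, 5]
  5 < parent 52 at index 3, swap → [44, 49, 65, 5, 84, 81, 91, 75, 52]
  5 < parent 49 at index 1, swap → [44, 5, 65, 49, 84, 81, 91, 75, 52]
  5 < parent 44 at index 0, swap → [5, 44, 65, 49, 84, 81, 91, 75, 52]

[5, 44, 65, 49, 84, 81, 91, 75, 52]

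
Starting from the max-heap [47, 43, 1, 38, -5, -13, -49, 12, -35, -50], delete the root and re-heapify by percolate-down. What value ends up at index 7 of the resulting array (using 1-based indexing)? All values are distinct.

remove root 47; move last element -50 to root → [-50, 43, 1, 38, -5, -13, -49, 12, -35]
-50 vs larger child 43 at index 2, swap → [43, -50, 1, 38, -5, -13, -49, 12, -35]
-50 vs larger child 38 at index 4, swap → [43, 38, 1, -50, -5, -13, -49, 12, -35]
-50 vs larger child 12 at index 8, swap → [43, 38, 1, 12, -5, -13, -49, -50, -35]
resulting array: [43, 38, 1, 12, -5, -13, -49, -50, -35]

-49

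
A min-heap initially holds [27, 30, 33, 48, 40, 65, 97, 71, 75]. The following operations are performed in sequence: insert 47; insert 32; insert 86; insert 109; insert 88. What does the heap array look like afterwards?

[27, 30, 33, 48, 32, 65, 88, 71, 75, 47, 40, 86, 109, 97]

insert 47:
  append 47 at index 9 → [27, 30, 33, 48, 40, 65, 97, 71, 75, 47] (no swap needed)
insert 32:
  append 32 at index 10 → [27, 30, 33, 48, 40, 65, 97, 71, 75, 47, 32]
  32 < parent 40 at index 4, swap → [27, 30, 33, 48, 32, 65, 97, 71, 75, 47, 40]
insert 86:
  append 86 at index 11 → [27, 30, 33, 48, 32, 65, 97, 71, 75, 47, 40, 86] (no swap needed)
insert 109:
  append 109 at index 12 → [27, 30, 33, 48, 32, 65, 97, 71, 75, 47, 40, 86, 109] (no swap needed)
insert 88:
  append 88 at index 13 → [27, 30, 33, 48, 32, 65, 97, 71, 75, 47, 40, 86, 109, 88]
  88 < parent 97 at index 6, swap → [27, 30, 33, 48, 32, 65, 88, 71, 75, 47, 40, 86, 109, 97]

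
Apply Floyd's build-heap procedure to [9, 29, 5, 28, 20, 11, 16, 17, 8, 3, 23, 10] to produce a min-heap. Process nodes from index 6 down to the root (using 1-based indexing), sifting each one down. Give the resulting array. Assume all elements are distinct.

sift down from index 6:
  11 vs only child 10 at index 12, swap → [9, 29, 5, 28, 20, 10, 16, 17, 8, 3, 23, 11]
sift down from index 5:
  20 vs smaller child 3 at index 10, swap → [9, 29, 5, 28, 3, 10, 16, 17, 8, 20, 23, 11]
sift down from index 4:
  28 vs smaller child 8 at index 9, swap → [9, 29, 5, 8, 3, 10, 16, 17, 28, 20, 23, 11]
sift down from index 3: already satisfies heap property
sift down from index 2:
  29 vs smaller child 3 at index 5, swap → [9, 3, 5, 8, 29, 10, 16, 17, 28, 20, 23, 11]
  29 vs smaller child 20 at index 10, swap → [9, 3, 5, 8, 20, 10, 16, 17, 28, 29, 23, 11]
sift down from index 1:
  9 vs smaller child 3 at index 2, swap → [3, 9, 5, 8, 20, 10, 16, 17, 28, 29, 23, 11]
  9 vs smaller child 8 at index 4, swap → [3, 8, 5, 9, 20, 10, 16, 17, 28, 29, 23, 11]

[3, 8, 5, 9, 20, 10, 16, 17, 28, 29, 23, 11]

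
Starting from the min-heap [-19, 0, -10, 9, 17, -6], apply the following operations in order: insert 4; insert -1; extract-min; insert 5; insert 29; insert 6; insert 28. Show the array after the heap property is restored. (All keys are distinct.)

insert 4:
  append 4 at index 6 → [-19, 0, -10, 9, 17, -6, 4] (no swap needed)
insert -1:
  append -1 at index 7 → [-19, 0, -10, 9, 17, -6, 4, -1]
  -1 < parent 9 at index 3, swap → [-19, 0, -10, -1, 17, -6, 4, 9]
  -1 < parent 0 at index 1, swap → [-19, -1, -10, 0, 17, -6, 4, 9]
extract-min → returns -19:
  remove root -19; move last element 9 to root → [9, -1, -10, 0, 17, -6, 4]
  9 vs smaller child -10 at index 2, swap → [-10, -1, 9, 0, 17, -6, 4]
  9 vs smaller child -6 at index 5, swap → [-10, -1, -6, 0, 17, 9, 4]
insert 5:
  append 5 at index 7 → [-10, -1, -6, 0, 17, 9, 4, 5] (no swap needed)
insert 29:
  append 29 at index 8 → [-10, -1, -6, 0, 17, 9, 4, 5, 29] (no swap needed)
insert 6:
  append 6 at index 9 → [-10, -1, -6, 0, 17, 9, 4, 5, 29, 6]
  6 < parent 17 at index 4, swap → [-10, -1, -6, 0, 6, 9, 4, 5, 29, 17]
insert 28:
  append 28 at index 10 → [-10, -1, -6, 0, 6, 9, 4, 5, 29, 17, 28] (no swap needed)

[-10, -1, -6, 0, 6, 9, 4, 5, 29, 17, 28]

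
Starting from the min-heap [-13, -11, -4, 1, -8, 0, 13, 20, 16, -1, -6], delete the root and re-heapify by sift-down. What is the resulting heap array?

[-11, -8, -4, 1, -6, 0, 13, 20, 16, -1]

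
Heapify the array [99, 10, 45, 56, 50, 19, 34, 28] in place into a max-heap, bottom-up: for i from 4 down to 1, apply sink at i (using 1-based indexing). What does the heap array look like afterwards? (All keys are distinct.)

[99, 56, 45, 28, 50, 19, 34, 10]

sift down from index 4: already satisfies heap property
sift down from index 3: already satisfies heap property
sift down from index 2:
  10 vs larger child 56 at index 4, swap → [99, 56, 45, 10, 50, 19, 34, 28]
  10 vs only child 28 at index 8, swap → [99, 56, 45, 28, 50, 19, 34, 10]
sift down from index 1: already satisfies heap property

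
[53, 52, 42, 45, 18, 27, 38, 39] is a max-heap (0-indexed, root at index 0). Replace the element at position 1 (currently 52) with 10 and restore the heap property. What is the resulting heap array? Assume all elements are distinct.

set index 1 from 52 to 10 → [53, 10, 42, 45, 18, 27, 38, 39]
10 vs larger child 45 at index 3, swap → [53, 45, 42, 10, 18, 27, 38, 39]
10 vs only child 39 at index 7, swap → [53, 45, 42, 39, 18, 27, 38, 10]

[53, 45, 42, 39, 18, 27, 38, 10]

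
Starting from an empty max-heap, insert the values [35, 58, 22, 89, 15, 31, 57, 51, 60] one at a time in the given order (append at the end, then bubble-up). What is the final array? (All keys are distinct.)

Insert 35:
  append 35 at index 0 → [35] (no swap needed)
Insert 58:
  append 58 at index 1 → [35, 58]
  58 > parent 35 at index 0, swap → [58, 35]
Insert 22:
  append 22 at index 2 → [58, 35, 22] (no swap needed)
Insert 89:
  append 89 at index 3 → [58, 35, 22, 89]
  89 > parent 35 at index 1, swap → [58, 89, 22, 35]
  89 > parent 58 at index 0, swap → [89, 58, 22, 35]
Insert 15:
  append 15 at index 4 → [89, 58, 22, 35, 15] (no swap needed)
Insert 31:
  append 31 at index 5 → [89, 58, 22, 35, 15, 31]
  31 > parent 22 at index 2, swap → [89, 58, 31, 35, 15, 22]
Insert 57:
  append 57 at index 6 → [89, 58, 31, 35, 15, 22, 57]
  57 > parent 31 at index 2, swap → [89, 58, 57, 35, 15, 22, 31]
Insert 51:
  append 51 at index 7 → [89, 58, 57, 35, 15, 22, 31, 51]
  51 > parent 35 at index 3, swap → [89, 58, 57, 51, 15, 22, 31, 35]
Insert 60:
  append 60 at index 8 → [89, 58, 57, 51, 15, 22, 31, 35, 60]
  60 > parent 51 at index 3, swap → [89, 58, 57, 60, 15, 22, 31, 35, 51]
  60 > parent 58 at index 1, swap → [89, 60, 57, 58, 15, 22, 31, 35, 51]

[89, 60, 57, 58, 15, 22, 31, 35, 51]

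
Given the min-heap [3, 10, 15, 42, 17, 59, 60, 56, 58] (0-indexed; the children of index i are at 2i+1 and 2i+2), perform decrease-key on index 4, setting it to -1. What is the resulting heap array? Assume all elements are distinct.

[-1, 3, 15, 42, 10, 59, 60, 56, 58]

set index 4 from 17 to -1 → [3, 10, 15, 42, -1, 59, 60, 56, 58]
-1 < parent 10 at index 1, swap → [3, -1, 15, 42, 10, 59, 60, 56, 58]
-1 < parent 3 at index 0, swap → [-1, 3, 15, 42, 10, 59, 60, 56, 58]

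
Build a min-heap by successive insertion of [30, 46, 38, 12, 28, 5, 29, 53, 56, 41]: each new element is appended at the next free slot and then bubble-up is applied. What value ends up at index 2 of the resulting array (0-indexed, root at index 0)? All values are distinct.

Insert 30:
  append 30 at index 0 → [30] (no swap needed)
Insert 46:
  append 46 at index 1 → [30, 46] (no swap needed)
Insert 38:
  append 38 at index 2 → [30, 46, 38] (no swap needed)
Insert 12:
  append 12 at index 3 → [30, 46, 38, 12]
  12 < parent 46 at index 1, swap → [30, 12, 38, 46]
  12 < parent 30 at index 0, swap → [12, 30, 38, 46]
Insert 28:
  append 28 at index 4 → [12, 30, 38, 46, 28]
  28 < parent 30 at index 1, swap → [12, 28, 38, 46, 30]
Insert 5:
  append 5 at index 5 → [12, 28, 38, 46, 30, 5]
  5 < parent 38 at index 2, swap → [12, 28, 5, 46, 30, 38]
  5 < parent 12 at index 0, swap → [5, 28, 12, 46, 30, 38]
Insert 29:
  append 29 at index 6 → [5, 28, 12, 46, 30, 38, 29] (no swap needed)
Insert 53:
  append 53 at index 7 → [5, 28, 12, 46, 30, 38, 29, 53] (no swap needed)
Insert 56:
  append 56 at index 8 → [5, 28, 12, 46, 30, 38, 29, 53, 56] (no swap needed)
Insert 41:
  append 41 at index 9 → [5, 28, 12, 46, 30, 38, 29, 53, 56, 41] (no swap needed)
resulting array: [5, 28, 12, 46, 30, 38, 29, 53, 56, 41]

12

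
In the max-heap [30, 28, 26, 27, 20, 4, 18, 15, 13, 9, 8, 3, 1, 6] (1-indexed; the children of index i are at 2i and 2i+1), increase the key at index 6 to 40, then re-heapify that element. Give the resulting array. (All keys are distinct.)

set index 6 from 4 to 40 → [30, 28, 26, 27, 20, 40, 18, 15, 13, 9, 8, 3, 1, 6]
40 > parent 26 at index 3, swap → [30, 28, 40, 27, 20, 26, 18, 15, 13, 9, 8, 3, 1, 6]
40 > parent 30 at index 1, swap → [40, 28, 30, 27, 20, 26, 18, 15, 13, 9, 8, 3, 1, 6]

[40, 28, 30, 27, 20, 26, 18, 15, 13, 9, 8, 3, 1, 6]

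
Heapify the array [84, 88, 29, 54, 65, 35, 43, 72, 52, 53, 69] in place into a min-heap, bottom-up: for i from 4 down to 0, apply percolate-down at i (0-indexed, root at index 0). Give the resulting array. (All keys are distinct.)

[29, 52, 35, 54, 53, 84, 43, 72, 88, 65, 69]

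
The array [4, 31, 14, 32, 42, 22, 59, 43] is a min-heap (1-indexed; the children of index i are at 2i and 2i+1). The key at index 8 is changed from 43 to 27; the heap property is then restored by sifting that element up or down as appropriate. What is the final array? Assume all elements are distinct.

set index 8 from 43 to 27 → [4, 31, 14, 32, 42, 22, 59, 27]
27 < parent 32 at index 4, swap → [4, 31, 14, 27, 42, 22, 59, 32]
27 < parent 31 at index 2, swap → [4, 27, 14, 31, 42, 22, 59, 32]

[4, 27, 14, 31, 42, 22, 59, 32]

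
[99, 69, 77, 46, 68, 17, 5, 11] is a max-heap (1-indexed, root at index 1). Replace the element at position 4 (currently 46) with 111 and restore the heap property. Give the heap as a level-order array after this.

[111, 99, 77, 69, 68, 17, 5, 11]

set index 4 from 46 to 111 → [99, 69, 77, 111, 68, 17, 5, 11]
111 > parent 69 at index 2, swap → [99, 111, 77, 69, 68, 17, 5, 11]
111 > parent 99 at index 1, swap → [111, 99, 77, 69, 68, 17, 5, 11]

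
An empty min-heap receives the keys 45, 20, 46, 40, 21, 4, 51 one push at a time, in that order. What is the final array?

[4, 21, 20, 45, 40, 46, 51]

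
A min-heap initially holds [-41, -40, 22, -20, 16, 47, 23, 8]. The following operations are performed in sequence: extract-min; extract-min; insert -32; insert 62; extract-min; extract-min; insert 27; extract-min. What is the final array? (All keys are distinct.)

extract-min → returns -41:
  remove root -41; move last element 8 to root → [8, -40, 22, -20, 16, 47, 23]
  8 vs smaller child -40 at index 1, swap → [-40, 8, 22, -20, 16, 47, 23]
  8 vs smaller child -20 at index 3, swap → [-40, -20, 22, 8, 16, 47, 23]
extract-min → returns -40:
  remove root -40; move last element 23 to root → [23, -20, 22, 8, 16, 47]
  23 vs smaller child -20 at index 1, swap → [-20, 23, 22, 8, 16, 47]
  23 vs smaller child 8 at index 3, swap → [-20, 8, 22, 23, 16, 47]
insert -32:
  append -32 at index 6 → [-20, 8, 22, 23, 16, 47, -32]
  -32 < parent 22 at index 2, swap → [-20, 8, -32, 23, 16, 47, 22]
  -32 < parent -20 at index 0, swap → [-32, 8, -20, 23, 16, 47, 22]
insert 62:
  append 62 at index 7 → [-32, 8, -20, 23, 16, 47, 22, 62] (no swap needed)
extract-min → returns -32:
  remove root -32; move last element 62 to root → [62, 8, -20, 23, 16, 47, 22]
  62 vs smaller child -20 at index 2, swap → [-20, 8, 62, 23, 16, 47, 22]
  62 vs smaller child 22 at index 6, swap → [-20, 8, 22, 23, 16, 47, 62]
extract-min → returns -20:
  remove root -20; move last element 62 to root → [62, 8, 22, 23, 16, 47]
  62 vs smaller child 8 at index 1, swap → [8, 62, 22, 23, 16, 47]
  62 vs smaller child 16 at index 4, swap → [8, 16, 22, 23, 62, 47]
insert 27:
  append 27 at index 6 → [8, 16, 22, 23, 62, 47, 27] (no swap needed)
extract-min → returns 8:
  remove root 8; move last element 27 to root → [27, 16, 22, 23, 62, 47]
  27 vs smaller child 16 at index 1, swap → [16, 27, 22, 23, 62, 47]
  27 vs smaller child 23 at index 3, swap → [16, 23, 22, 27, 62, 47]

[16, 23, 22, 27, 62, 47]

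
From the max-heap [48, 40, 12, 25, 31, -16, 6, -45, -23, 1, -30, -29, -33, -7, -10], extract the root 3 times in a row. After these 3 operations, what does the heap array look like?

extract-max #1 returns 48:
  remove root 48; move last element -10 to root → [-10, 40, 12, 25, 31, -16, 6, -45, -23, 1, -30, -29, -33, -7]
  -10 vs larger child 40 at index 1, swap → [40, -10, 12, 25, 31, -16, 6, -45, -23, 1, -30, -29, -33, -7]
  -10 vs larger child 31 at index 4, swap → [40, 31, 12, 25, -10, -16, 6, -45, -23, 1, -30, -29, -33, -7]
  -10 vs larger child 1 at index 9, swap → [40, 31, 12, 25, 1, -16, 6, -45, -23, -10, -30, -29, -33, -7]
extract-max #2 returns 40:
  remove root 40; move last element -7 to root → [-7, 31, 12, 25, 1, -16, 6, -45, -23, -10, -30, -29, -33]
  -7 vs larger child 31 at index 1, swap → [31, -7, 12, 25, 1, -16, 6, -45, -23, -10, -30, -29, -33]
  -7 vs larger child 25 at index 3, swap → [31, 25, 12, -7, 1, -16, 6, -45, -23, -10, -30, -29, -33]
extract-max #3 returns 31:
  remove root 31; move last element -33 to root → [-33, 25, 12, -7, 1, -16, 6, -45, -23, -10, -30, -29]
  -33 vs larger child 25 at index 1, swap → [25, -33, 12, -7, 1, -16, 6, -45, -23, -10, -30, -29]
  -33 vs larger child 1 at index 4, swap → [25, 1, 12, -7, -33, -16, 6, -45, -23, -10, -30, -29]
  -33 vs larger child -10 at index 9, swap → [25, 1, 12, -7, -10, -16, 6, -45, -23, -33, -30, -29]

[25, 1, 12, -7, -10, -16, 6, -45, -23, -33, -30, -29]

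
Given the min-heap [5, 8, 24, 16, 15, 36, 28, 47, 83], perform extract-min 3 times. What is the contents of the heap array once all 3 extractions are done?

[16, 28, 24, 47, 83, 36]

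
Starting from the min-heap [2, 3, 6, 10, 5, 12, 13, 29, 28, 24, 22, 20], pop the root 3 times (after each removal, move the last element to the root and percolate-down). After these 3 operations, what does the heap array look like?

[6, 10, 12, 22, 20, 24, 13, 29, 28]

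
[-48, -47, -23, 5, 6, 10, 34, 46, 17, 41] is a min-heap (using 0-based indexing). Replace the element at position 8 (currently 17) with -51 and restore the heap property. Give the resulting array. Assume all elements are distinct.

[-51, -48, -23, -47, 6, 10, 34, 46, 5, 41]

set index 8 from 17 to -51 → [-48, -47, -23, 5, 6, 10, 34, 46, -51, 41]
-51 < parent 5 at index 3, swap → [-48, -47, -23, -51, 6, 10, 34, 46, 5, 41]
-51 < parent -47 at index 1, swap → [-48, -51, -23, -47, 6, 10, 34, 46, 5, 41]
-51 < parent -48 at index 0, swap → [-51, -48, -23, -47, 6, 10, 34, 46, 5, 41]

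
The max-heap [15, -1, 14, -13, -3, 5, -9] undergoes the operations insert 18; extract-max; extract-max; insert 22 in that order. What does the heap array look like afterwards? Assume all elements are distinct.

insert 18:
  append 18 at index 7 → [15, -1, 14, -13, -3, 5, -9, 18]
  18 > parent -13 at index 3, swap → [15, -1, 14, 18, -3, 5, -9, -13]
  18 > parent -1 at index 1, swap → [15, 18, 14, -1, -3, 5, -9, -13]
  18 > parent 15 at index 0, swap → [18, 15, 14, -1, -3, 5, -9, -13]
extract-max → returns 18:
  remove root 18; move last element -13 to root → [-13, 15, 14, -1, -3, 5, -9]
  -13 vs larger child 15 at index 1, swap → [15, -13, 14, -1, -3, 5, -9]
  -13 vs larger child -1 at index 3, swap → [15, -1, 14, -13, -3, 5, -9]
extract-max → returns 15:
  remove root 15; move last element -9 to root → [-9, -1, 14, -13, -3, 5]
  -9 vs larger child 14 at index 2, swap → [14, -1, -9, -13, -3, 5]
  -9 vs only child 5 at index 5, swap → [14, -1, 5, -13, -3, -9]
insert 22:
  append 22 at index 6 → [14, -1, 5, -13, -3, -9, 22]
  22 > parent 5 at index 2, swap → [14, -1, 22, -13, -3, -9, 5]
  22 > parent 14 at index 0, swap → [22, -1, 14, -13, -3, -9, 5]

[22, -1, 14, -13, -3, -9, 5]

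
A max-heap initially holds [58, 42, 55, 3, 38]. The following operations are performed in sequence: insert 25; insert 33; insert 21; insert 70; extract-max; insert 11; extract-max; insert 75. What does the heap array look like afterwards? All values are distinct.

insert 25:
  append 25 at index 5 → [58, 42, 55, 3, 38, 25] (no swap needed)
insert 33:
  append 33 at index 6 → [58, 42, 55, 3, 38, 25, 33] (no swap needed)
insert 21:
  append 21 at index 7 → [58, 42, 55, 3, 38, 25, 33, 21]
  21 > parent 3 at index 3, swap → [58, 42, 55, 21, 38, 25, 33, 3]
insert 70:
  append 70 at index 8 → [58, 42, 55, 21, 38, 25, 33, 3, 70]
  70 > parent 21 at index 3, swap → [58, 42, 55, 70, 38, 25, 33, 3, 21]
  70 > parent 42 at index 1, swap → [58, 70, 55, 42, 38, 25, 33, 3, 21]
  70 > parent 58 at index 0, swap → [70, 58, 55, 42, 38, 25, 33, 3, 21]
extract-max → returns 70:
  remove root 70; move last element 21 to root → [21, 58, 55, 42, 38, 25, 33, 3]
  21 vs larger child 58 at index 1, swap → [58, 21, 55, 42, 38, 25, 33, 3]
  21 vs larger child 42 at index 3, swap → [58, 42, 55, 21, 38, 25, 33, 3]
insert 11:
  append 11 at index 8 → [58, 42, 55, 21, 38, 25, 33, 3, 11] (no swap needed)
extract-max → returns 58:
  remove root 58; move last element 11 to root → [11, 42, 55, 21, 38, 25, 33, 3]
  11 vs larger child 55 at index 2, swap → [55, 42, 11, 21, 38, 25, 33, 3]
  11 vs larger child 33 at index 6, swap → [55, 42, 33, 21, 38, 25, 11, 3]
insert 75:
  append 75 at index 8 → [55, 42, 33, 21, 38, 25, 11, 3, 75]
  75 > parent 21 at index 3, swap → [55, 42, 33, 75, 38, 25, 11, 3, 21]
  75 > parent 42 at index 1, swap → [55, 75, 33, 42, 38, 25, 11, 3, 21]
  75 > parent 55 at index 0, swap → [75, 55, 33, 42, 38, 25, 11, 3, 21]

[75, 55, 33, 42, 38, 25, 11, 3, 21]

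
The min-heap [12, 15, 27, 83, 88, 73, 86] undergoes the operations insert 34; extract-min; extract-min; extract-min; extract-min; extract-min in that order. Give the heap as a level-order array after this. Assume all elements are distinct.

[83, 86, 88]

insert 34:
  append 34 at index 7 → [12, 15, 27, 83, 88, 73, 86, 34]
  34 < parent 83 at index 3, swap → [12, 15, 27, 34, 88, 73, 86, 83]
extract-min → returns 12:
  remove root 12; move last element 83 to root → [83, 15, 27, 34, 88, 73, 86]
  83 vs smaller child 15 at index 1, swap → [15, 83, 27, 34, 88, 73, 86]
  83 vs smaller child 34 at index 3, swap → [15, 34, 27, 83, 88, 73, 86]
extract-min → returns 15:
  remove root 15; move last element 86 to root → [86, 34, 27, 83, 88, 73]
  86 vs smaller child 27 at index 2, swap → [27, 34, 86, 83, 88, 73]
  86 vs only child 73 at index 5, swap → [27, 34, 73, 83, 88, 86]
extract-min → returns 27:
  remove root 27; move last element 86 to root → [86, 34, 73, 83, 88]
  86 vs smaller child 34 at index 1, swap → [34, 86, 73, 83, 88]
  86 vs smaller child 83 at index 3, swap → [34, 83, 73, 86, 88]
extract-min → returns 34:
  remove root 34; move last element 88 to root → [88, 83, 73, 86]
  88 vs smaller child 73 at index 2, swap → [73, 83, 88, 86]
extract-min → returns 73:
  remove root 73; move last element 86 to root → [86, 83, 88]
  86 vs smaller child 83 at index 1, swap → [83, 86, 88]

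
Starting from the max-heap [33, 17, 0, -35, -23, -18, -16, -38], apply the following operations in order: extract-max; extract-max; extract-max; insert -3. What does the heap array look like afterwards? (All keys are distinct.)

extract-max → returns 33:
  remove root 33; move last element -38 to root → [-38, 17, 0, -35, -23, -18, -16]
  -38 vs larger child 17 at index 1, swap → [17, -38, 0, -35, -23, -18, -16]
  -38 vs larger child -23 at index 4, swap → [17, -23, 0, -35, -38, -18, -16]
extract-max → returns 17:
  remove root 17; move last element -16 to root → [-16, -23, 0, -35, -38, -18]
  -16 vs larger child 0 at index 2, swap → [0, -23, -16, -35, -38, -18]
extract-max → returns 0:
  remove root 0; move last element -18 to root → [-18, -23, -16, -35, -38]
  -18 vs larger child -16 at index 2, swap → [-16, -23, -18, -35, -38]
insert -3:
  append -3 at index 5 → [-16, -23, -18, -35, -38, -3]
  -3 > parent -18 at index 2, swap → [-16, -23, -3, -35, -38, -18]
  -3 > parent -16 at index 0, swap → [-3, -23, -16, -35, -38, -18]

[-3, -23, -16, -35, -38, -18]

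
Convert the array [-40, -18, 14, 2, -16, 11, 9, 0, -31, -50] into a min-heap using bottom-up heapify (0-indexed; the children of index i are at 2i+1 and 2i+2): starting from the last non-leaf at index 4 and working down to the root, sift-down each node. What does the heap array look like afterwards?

sift down from index 4:
  -16 vs only child -50 at index 9, swap → [-40, -18, 14, 2, -50, 11, 9, 0, -31, -16]
sift down from index 3:
  2 vs smaller child -31 at index 8, swap → [-40, -18, 14, -31, -50, 11, 9, 0, 2, -16]
sift down from index 2:
  14 vs smaller child 9 at index 6, swap → [-40, -18, 9, -31, -50, 11, 14, 0, 2, -16]
sift down from index 1:
  -18 vs smaller child -50 at index 4, swap → [-40, -50, 9, -31, -18, 11, 14, 0, 2, -16]
sift down from index 0:
  -40 vs smaller child -50 at index 1, swap → [-50, -40, 9, -31, -18, 11, 14, 0, 2, -16]

[-50, -40, 9, -31, -18, 11, 14, 0, 2, -16]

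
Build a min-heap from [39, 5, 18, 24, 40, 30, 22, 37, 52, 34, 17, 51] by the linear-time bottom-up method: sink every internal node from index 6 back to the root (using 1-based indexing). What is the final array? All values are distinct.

sift down from index 6: already satisfies heap property
sift down from index 5:
  40 vs smaller child 17 at index 11, swap → [39, 5, 18, 24, 17, 30, 22, 37, 52, 34, 40, 51]
sift down from index 4: already satisfies heap property
sift down from index 3: already satisfies heap property
sift down from index 2: already satisfies heap property
sift down from index 1:
  39 vs smaller child 5 at index 2, swap → [5, 39, 18, 24, 17, 30, 22, 37, 52, 34, 40, 51]
  39 vs smaller child 17 at index 5, swap → [5, 17, 18, 24, 39, 30, 22, 37, 52, 34, 40, 51]
  39 vs smaller child 34 at index 10, swap → [5, 17, 18, 24, 34, 30, 22, 37, 52, 39, 40, 51]

[5, 17, 18, 24, 34, 30, 22, 37, 52, 39, 40, 51]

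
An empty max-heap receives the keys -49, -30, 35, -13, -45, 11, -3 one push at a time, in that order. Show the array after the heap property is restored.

[35, -13, 11, -49, -45, -30, -3]

Insert -49:
  append -49 at index 0 → [-49] (no swap needed)
Insert -30:
  append -30 at index 1 → [-49, -30]
  -30 > parent -49 at index 0, swap → [-30, -49]
Insert 35:
  append 35 at index 2 → [-30, -49, 35]
  35 > parent -30 at index 0, swap → [35, -49, -30]
Insert -13:
  append -13 at index 3 → [35, -49, -30, -13]
  -13 > parent -49 at index 1, swap → [35, -13, -30, -49]
Insert -45:
  append -45 at index 4 → [35, -13, -30, -49, -45] (no swap needed)
Insert 11:
  append 11 at index 5 → [35, -13, -30, -49, -45, 11]
  11 > parent -30 at index 2, swap → [35, -13, 11, -49, -45, -30]
Insert -3:
  append -3 at index 6 → [35, -13, 11, -49, -45, -30, -3] (no swap needed)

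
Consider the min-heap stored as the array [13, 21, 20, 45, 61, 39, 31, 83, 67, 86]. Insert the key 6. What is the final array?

append 6 at index 10 → [13, 21, 20, 45, 61, 39, 31, 83, 67, 86, 6]
6 < parent 61 at index 4, swap → [13, 21, 20, 45, 6, 39, 31, 83, 67, 86, 61]
6 < parent 21 at index 1, swap → [13, 6, 20, 45, 21, 39, 31, 83, 67, 86, 61]
6 < parent 13 at index 0, swap → [6, 13, 20, 45, 21, 39, 31, 83, 67, 86, 61]

[6, 13, 20, 45, 21, 39, 31, 83, 67, 86, 61]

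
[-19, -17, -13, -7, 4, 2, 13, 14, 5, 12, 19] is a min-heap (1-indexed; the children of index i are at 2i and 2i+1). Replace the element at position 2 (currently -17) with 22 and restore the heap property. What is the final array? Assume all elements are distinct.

set index 2 from -17 to 22 → [-19, 22, -13, -7, 4, 2, 13, 14, 5, 12, 19]
22 vs smaller child -7 at index 4, swap → [-19, -7, -13, 22, 4, 2, 13, 14, 5, 12, 19]
22 vs smaller child 5 at index 9, swap → [-19, -7, -13, 5, 4, 2, 13, 14, 22, 12, 19]

[-19, -7, -13, 5, 4, 2, 13, 14, 22, 12, 19]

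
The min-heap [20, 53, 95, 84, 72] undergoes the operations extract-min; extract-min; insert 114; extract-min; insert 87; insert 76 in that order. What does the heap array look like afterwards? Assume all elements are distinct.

[76, 84, 95, 114, 87]

extract-min → returns 20:
  remove root 20; move last element 72 to root → [72, 53, 95, 84]
  72 vs smaller child 53 at index 1, swap → [53, 72, 95, 84]
extract-min → returns 53:
  remove root 53; move last element 84 to root → [84, 72, 95]
  84 vs smaller child 72 at index 1, swap → [72, 84, 95]
insert 114:
  append 114 at index 3 → [72, 84, 95, 114] (no swap needed)
extract-min → returns 72:
  remove root 72; move last element 114 to root → [114, 84, 95]
  114 vs smaller child 84 at index 1, swap → [84, 114, 95]
insert 87:
  append 87 at index 3 → [84, 114, 95, 87]
  87 < parent 114 at index 1, swap → [84, 87, 95, 114]
insert 76:
  append 76 at index 4 → [84, 87, 95, 114, 76]
  76 < parent 87 at index 1, swap → [84, 76, 95, 114, 87]
  76 < parent 84 at index 0, swap → [76, 84, 95, 114, 87]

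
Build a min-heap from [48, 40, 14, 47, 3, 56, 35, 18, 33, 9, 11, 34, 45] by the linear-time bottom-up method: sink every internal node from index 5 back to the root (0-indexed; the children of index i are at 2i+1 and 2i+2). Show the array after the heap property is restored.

[3, 9, 14, 18, 11, 34, 35, 47, 33, 40, 48, 56, 45]

sift down from index 5:
  56 vs smaller child 34 at index 11, swap → [48, 40, 14, 47, 3, 34, 35, 18, 33, 9, 11, 56, 45]
sift down from index 4: already satisfies heap property
sift down from index 3:
  47 vs smaller child 18 at index 7, swap → [48, 40, 14, 18, 3, 34, 35, 47, 33, 9, 11, 56, 45]
sift down from index 2: already satisfies heap property
sift down from index 1:
  40 vs smaller child 3 at index 4, swap → [48, 3, 14, 18, 40, 34, 35, 47, 33, 9, 11, 56, 45]
  40 vs smaller child 9 at index 9, swap → [48, 3, 14, 18, 9, 34, 35, 47, 33, 40, 11, 56, 45]
sift down from index 0:
  48 vs smaller child 3 at index 1, swap → [3, 48, 14, 18, 9, 34, 35, 47, 33, 40, 11, 56, 45]
  48 vs smaller child 9 at index 4, swap → [3, 9, 14, 18, 48, 34, 35, 47, 33, 40, 11, 56, 45]
  48 vs smaller child 11 at index 10, swap → [3, 9, 14, 18, 11, 34, 35, 47, 33, 40, 48, 56, 45]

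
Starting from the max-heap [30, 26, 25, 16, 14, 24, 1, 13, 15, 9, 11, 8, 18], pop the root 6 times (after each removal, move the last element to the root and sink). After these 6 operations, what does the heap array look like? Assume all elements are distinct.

[15, 14, 11, 13, 9, 8, 1]

extract-max #1 returns 30:
  remove root 30; move last element 18 to root → [18, 26, 25, 16, 14, 24, 1, 13, 15, 9, 11, 8]
  18 vs larger child 26 at index 1, swap → [26, 18, 25, 16, 14, 24, 1, 13, 15, 9, 11, 8]
extract-max #2 returns 26:
  remove root 26; move last element 8 to root → [8, 18, 25, 16, 14, 24, 1, 13, 15, 9, 11]
  8 vs larger child 25 at index 2, swap → [25, 18, 8, 16, 14, 24, 1, 13, 15, 9, 11]
  8 vs larger child 24 at index 5, swap → [25, 18, 24, 16, 14, 8, 1, 13, 15, 9, 11]
extract-max #3 returns 25:
  remove root 25; move last element 11 to root → [11, 18, 24, 16, 14, 8, 1, 13, 15, 9]
  11 vs larger child 24 at index 2, swap → [24, 18, 11, 16, 14, 8, 1, 13, 15, 9]
extract-max #4 returns 24:
  remove root 24; move last element 9 to root → [9, 18, 11, 16, 14, 8, 1, 13, 15]
  9 vs larger child 18 at index 1, swap → [18, 9, 11, 16, 14, 8, 1, 13, 15]
  9 vs larger child 16 at index 3, swap → [18, 16, 11, 9, 14, 8, 1, 13, 15]
  9 vs larger child 15 at index 8, swap → [18, 16, 11, 15, 14, 8, 1, 13, 9]
extract-max #5 returns 18:
  remove root 18; move last element 9 to root → [9, 16, 11, 15, 14, 8, 1, 13]
  9 vs larger child 16 at index 1, swap → [16, 9, 11, 15, 14, 8, 1, 13]
  9 vs larger child 15 at index 3, swap → [16, 15, 11, 9, 14, 8, 1, 13]
  9 vs only child 13 at index 7, swap → [16, 15, 11, 13, 14, 8, 1, 9]
extract-max #6 returns 16:
  remove root 16; move last element 9 to root → [9, 15, 11, 13, 14, 8, 1]
  9 vs larger child 15 at index 1, swap → [15, 9, 11, 13, 14, 8, 1]
  9 vs larger child 14 at index 4, swap → [15, 14, 11, 13, 9, 8, 1]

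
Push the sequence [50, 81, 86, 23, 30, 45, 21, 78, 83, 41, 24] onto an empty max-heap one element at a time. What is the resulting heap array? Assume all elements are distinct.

[86, 83, 81, 78, 41, 45, 21, 23, 50, 30, 24]

Insert 50:
  append 50 at index 0 → [50] (no swap needed)
Insert 81:
  append 81 at index 1 → [50, 81]
  81 > parent 50 at index 0, swap → [81, 50]
Insert 86:
  append 86 at index 2 → [81, 50, 86]
  86 > parent 81 at index 0, swap → [86, 50, 81]
Insert 23:
  append 23 at index 3 → [86, 50, 81, 23] (no swap needed)
Insert 30:
  append 30 at index 4 → [86, 50, 81, 23, 30] (no swap needed)
Insert 45:
  append 45 at index 5 → [86, 50, 81, 23, 30, 45] (no swap needed)
Insert 21:
  append 21 at index 6 → [86, 50, 81, 23, 30, 45, 21] (no swap needed)
Insert 78:
  append 78 at index 7 → [86, 50, 81, 23, 30, 45, 21, 78]
  78 > parent 23 at index 3, swap → [86, 50, 81, 78, 30, 45, 21, 23]
  78 > parent 50 at index 1, swap → [86, 78, 81, 50, 30, 45, 21, 23]
Insert 83:
  append 83 at index 8 → [86, 78, 81, 50, 30, 45, 21, 23, 83]
  83 > parent 50 at index 3, swap → [86, 78, 81, 83, 30, 45, 21, 23, 50]
  83 > parent 78 at index 1, swap → [86, 83, 81, 78, 30, 45, 21, 23, 50]
Insert 41:
  append 41 at index 9 → [86, 83, 81, 78, 30, 45, 21, 23, 50, 41]
  41 > parent 30 at index 4, swap → [86, 83, 81, 78, 41, 45, 21, 23, 50, 30]
Insert 24:
  append 24 at index 10 → [86, 83, 81, 78, 41, 45, 21, 23, 50, 30, 24] (no swap needed)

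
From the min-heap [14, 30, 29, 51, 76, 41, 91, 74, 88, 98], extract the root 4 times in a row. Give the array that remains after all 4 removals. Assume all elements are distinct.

extract-min #1 returns 14:
  remove root 14; move last element 98 to root → [98, 30, 29, 51, 76, 41, 91, 74, 88]
  98 vs smaller child 29 at index 2, swap → [29, 30, 98, 51, 76, 41, 91, 74, 88]
  98 vs smaller child 41 at index 5, swap → [29, 30, 41, 51, 76, 98, 91, 74, 88]
extract-min #2 returns 29:
  remove root 29; move last element 88 to root → [88, 30, 41, 51, 76, 98, 91, 74]
  88 vs smaller child 30 at index 1, swap → [30, 88, 41, 51, 76, 98, 91, 74]
  88 vs smaller child 51 at index 3, swap → [30, 51, 41, 88, 76, 98, 91, 74]
  88 vs only child 74 at index 7, swap → [30, 51, 41, 74, 76, 98, 91, 88]
extract-min #3 returns 30:
  remove root 30; move last element 88 to root → [88, 51, 41, 74, 76, 98, 91]
  88 vs smaller child 41 at index 2, swap → [41, 51, 88, 74, 76, 98, 91]
extract-min #4 returns 41:
  remove root 41; move last element 91 to root → [91, 51, 88, 74, 76, 98]
  91 vs smaller child 51 at index 1, swap → [51, 91, 88, 74, 76, 98]
  91 vs smaller child 74 at index 3, swap → [51, 74, 88, 91, 76, 98]

[51, 74, 88, 91, 76, 98]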